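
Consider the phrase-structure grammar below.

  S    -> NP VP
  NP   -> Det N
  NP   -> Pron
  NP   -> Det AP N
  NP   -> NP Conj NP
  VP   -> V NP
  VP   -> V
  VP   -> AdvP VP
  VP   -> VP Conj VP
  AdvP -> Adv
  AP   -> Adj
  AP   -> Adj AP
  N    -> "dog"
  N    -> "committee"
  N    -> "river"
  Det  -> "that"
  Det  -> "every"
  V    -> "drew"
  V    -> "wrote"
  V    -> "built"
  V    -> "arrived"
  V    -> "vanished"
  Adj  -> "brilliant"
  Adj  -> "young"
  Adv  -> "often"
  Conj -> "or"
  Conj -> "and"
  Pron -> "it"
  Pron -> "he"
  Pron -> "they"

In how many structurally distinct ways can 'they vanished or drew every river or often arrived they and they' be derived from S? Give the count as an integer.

2

The two bracketings:
[S [NP [Pron they]] [VP [VP [V vanished]] [Conj or] [VP [VP [V drew] [NP [Det every] [N river]]] [Conj or] [VP [AdvP [Adv often]] [VP [V arrived] [NP [NP [Pron they]] [Conj and] [NP [Pron they]]]]]]]]
[S [NP [Pron they]] [VP [VP [VP [V vanished]] [Conj or] [VP [V drew] [NP [Det every] [N river]]]] [Conj or] [VP [AdvP [Adv often]] [VP [V arrived] [NP [NP [Pron they]] [Conj and] [NP [Pron they]]]]]]]
The trees differ in how a recursive rule is bracketed over the same span.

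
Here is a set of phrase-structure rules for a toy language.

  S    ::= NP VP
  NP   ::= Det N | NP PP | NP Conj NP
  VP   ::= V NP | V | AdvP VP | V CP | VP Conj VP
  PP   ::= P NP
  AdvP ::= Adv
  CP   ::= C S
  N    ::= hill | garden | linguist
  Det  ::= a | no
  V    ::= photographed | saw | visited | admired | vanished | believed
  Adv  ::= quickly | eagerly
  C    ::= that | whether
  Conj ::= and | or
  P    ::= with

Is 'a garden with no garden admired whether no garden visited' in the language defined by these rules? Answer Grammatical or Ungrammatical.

[S [NP [NP [Det a] [N garden]] [PP [P with] [NP [Det no] [N garden]]]] [VP [V admired] [CP [C whether] [S [NP [Det no] [N garden]] [VP [V visited]]]]]]
Each bracket corresponds to one application of a listed rule, so the string is derivable from S.

Grammatical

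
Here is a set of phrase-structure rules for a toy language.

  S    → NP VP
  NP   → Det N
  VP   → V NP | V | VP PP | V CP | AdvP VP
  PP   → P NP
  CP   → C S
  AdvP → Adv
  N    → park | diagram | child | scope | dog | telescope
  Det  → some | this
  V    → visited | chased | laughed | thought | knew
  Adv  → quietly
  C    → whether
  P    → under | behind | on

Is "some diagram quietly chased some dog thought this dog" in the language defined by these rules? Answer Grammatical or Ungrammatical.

For S → NP VP, the only prefix that parses as NP is 'some diagram', but the remainder 'quietly chased some dog thought this dog' is not a VP under these rules.

Ungrammatical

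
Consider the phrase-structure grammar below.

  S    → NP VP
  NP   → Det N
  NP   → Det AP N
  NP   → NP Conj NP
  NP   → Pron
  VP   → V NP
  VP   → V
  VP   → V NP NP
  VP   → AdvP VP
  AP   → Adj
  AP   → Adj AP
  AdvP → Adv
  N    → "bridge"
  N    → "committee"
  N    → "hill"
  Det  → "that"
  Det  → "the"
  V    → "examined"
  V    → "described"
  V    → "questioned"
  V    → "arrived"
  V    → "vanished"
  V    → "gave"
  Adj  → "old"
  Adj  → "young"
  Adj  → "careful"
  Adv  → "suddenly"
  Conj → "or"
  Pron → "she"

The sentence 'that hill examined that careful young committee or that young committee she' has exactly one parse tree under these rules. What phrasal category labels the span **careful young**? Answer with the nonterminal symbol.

AP

S
  NP
    Det: that
    N: hill
  VP
    V: examined
    NP
      NP
        Det: that
        AP
          Adj: careful
          AP
            Adj: young
        N: committee
      Conj: or
      NP
        Det: that
        AP
          Adj: young
        N: committee
    NP
      Pron: she
The span 'careful young' is the AP node built by AP → Adj AP.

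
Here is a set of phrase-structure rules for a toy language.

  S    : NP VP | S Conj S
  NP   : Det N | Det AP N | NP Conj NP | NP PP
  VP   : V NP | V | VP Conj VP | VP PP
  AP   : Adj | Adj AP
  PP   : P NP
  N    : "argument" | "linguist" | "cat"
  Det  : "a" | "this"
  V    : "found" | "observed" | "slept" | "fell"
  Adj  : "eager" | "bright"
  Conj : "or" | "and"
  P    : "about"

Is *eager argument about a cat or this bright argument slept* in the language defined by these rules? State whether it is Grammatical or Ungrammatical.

For S → NP VP, no prefix of the string parses as an NP. The alternative S rule S → S Conj S likewise has no satisfying split.

Ungrammatical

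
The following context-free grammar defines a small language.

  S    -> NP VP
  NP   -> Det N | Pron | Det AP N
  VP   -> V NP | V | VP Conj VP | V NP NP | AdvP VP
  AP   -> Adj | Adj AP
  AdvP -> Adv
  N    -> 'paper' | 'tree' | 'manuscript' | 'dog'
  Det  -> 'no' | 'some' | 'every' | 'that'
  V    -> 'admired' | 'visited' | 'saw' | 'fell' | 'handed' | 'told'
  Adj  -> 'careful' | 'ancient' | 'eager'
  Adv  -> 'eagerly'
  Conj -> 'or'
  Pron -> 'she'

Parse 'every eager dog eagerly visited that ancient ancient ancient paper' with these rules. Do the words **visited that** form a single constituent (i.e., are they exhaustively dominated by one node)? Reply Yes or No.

No

[S [NP [Det every] [AP [Adj eager]] [N dog]] [VP [AdvP [Adv eagerly]] [VP [V visited] [NP [Det that] [AP [Adj ancient] [AP [Adj ancient] [AP [Adj ancient]]]] [N paper]]]]]
The smallest constituent containing 'visited that' is the VP spanning 'visited that ancient ancient ancient paper'; no single node in the tree dominates exactly the given words.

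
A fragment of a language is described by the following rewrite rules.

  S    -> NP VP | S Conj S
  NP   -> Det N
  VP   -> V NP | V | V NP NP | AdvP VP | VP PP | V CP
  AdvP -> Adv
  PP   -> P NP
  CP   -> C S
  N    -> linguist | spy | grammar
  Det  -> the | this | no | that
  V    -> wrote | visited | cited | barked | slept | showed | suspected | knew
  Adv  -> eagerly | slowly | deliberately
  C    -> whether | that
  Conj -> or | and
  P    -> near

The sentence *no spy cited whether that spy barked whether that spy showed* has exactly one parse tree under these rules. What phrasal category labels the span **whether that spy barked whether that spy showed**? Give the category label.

CP

S
  NP
    Det: no
    N: spy
  VP
    V: cited
    CP
      C: whether
      S
        NP
          Det: that
          N: spy
        VP
          V: barked
          CP
            C: whether
            S
              NP
                Det: that
                N: spy
              VP
                V: showed
The span 'whether that spy barked whether that spy showed' is the CP node built by CP → C S.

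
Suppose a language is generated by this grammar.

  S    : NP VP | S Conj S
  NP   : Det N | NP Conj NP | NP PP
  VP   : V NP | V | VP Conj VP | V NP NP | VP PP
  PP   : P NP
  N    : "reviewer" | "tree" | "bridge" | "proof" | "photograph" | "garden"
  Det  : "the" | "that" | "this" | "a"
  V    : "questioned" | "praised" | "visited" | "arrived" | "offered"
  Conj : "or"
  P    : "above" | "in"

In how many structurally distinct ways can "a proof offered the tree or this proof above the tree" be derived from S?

3

Two of the 3 distinct bracketings:
[S [NP [Det a] [N proof]] [VP [V offered] [NP [NP [Det the] [N tree]] [Conj or] [NP [NP [Det this] [N proof]] [PP [P above] [NP [Det the] [N tree]]]]]]]
[S [NP [Det a] [N proof]] [VP [V offered] [NP [NP [NP [Det the] [N tree]] [Conj or] [NP [Det this] [N proof]]] [PP [P above] [NP [Det the] [N tree]]]]]]
The trees differ in how a recursive rule is bracketed over the same span.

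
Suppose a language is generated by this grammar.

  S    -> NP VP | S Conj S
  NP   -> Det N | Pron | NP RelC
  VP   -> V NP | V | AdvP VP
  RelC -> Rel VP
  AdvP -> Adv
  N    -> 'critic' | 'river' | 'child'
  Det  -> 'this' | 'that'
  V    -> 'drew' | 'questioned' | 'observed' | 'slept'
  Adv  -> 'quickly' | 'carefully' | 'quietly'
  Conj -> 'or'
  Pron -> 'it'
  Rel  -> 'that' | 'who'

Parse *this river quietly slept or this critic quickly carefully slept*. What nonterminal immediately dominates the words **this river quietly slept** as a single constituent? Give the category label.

S

[S [S [NP [Det this] [N river]] [VP [AdvP [Adv quietly]] [VP [V slept]]]] [Conj or] [S [NP [Det this] [N critic]] [VP [AdvP [Adv quickly]] [VP [AdvP [Adv carefully]] [VP [V slept]]]]]]
The span 'this river quietly slept' is the S node built by S → NP VP.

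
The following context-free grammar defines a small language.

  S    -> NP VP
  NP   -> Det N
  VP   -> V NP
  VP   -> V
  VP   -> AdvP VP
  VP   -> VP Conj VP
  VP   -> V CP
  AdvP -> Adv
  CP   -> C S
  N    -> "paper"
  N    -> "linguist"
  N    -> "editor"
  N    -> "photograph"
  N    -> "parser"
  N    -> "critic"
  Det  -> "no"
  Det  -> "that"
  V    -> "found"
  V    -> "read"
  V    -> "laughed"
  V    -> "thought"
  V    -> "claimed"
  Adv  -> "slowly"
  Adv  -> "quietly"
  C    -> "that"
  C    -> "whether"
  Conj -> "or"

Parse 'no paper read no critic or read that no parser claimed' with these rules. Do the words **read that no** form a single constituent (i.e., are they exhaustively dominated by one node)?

No

[S [NP [Det no] [N paper]] [VP [VP [V read] [NP [Det no] [N critic]]] [Conj or] [VP [V read] [CP [C that] [S [NP [Det no] [N parser]] [VP [V claimed]]]]]]]
The smallest constituent containing 'read that no' is the VP spanning 'read that no parser claimed'; no single node in the tree dominates exactly the given words.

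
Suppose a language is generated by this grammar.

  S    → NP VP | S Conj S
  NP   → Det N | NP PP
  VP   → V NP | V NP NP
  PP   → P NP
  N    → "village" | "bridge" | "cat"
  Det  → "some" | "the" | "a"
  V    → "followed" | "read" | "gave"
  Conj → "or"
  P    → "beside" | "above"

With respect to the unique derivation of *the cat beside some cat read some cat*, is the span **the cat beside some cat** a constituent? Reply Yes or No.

[S [NP [NP [Det the] [N cat]] [PP [P beside] [NP [Det some] [N cat]]]] [VP [V read] [NP [Det some] [N cat]]]]
The words 'the cat beside some cat' are exhaustively dominated by a single NP node (built by NP → NP PP), so they form a constituent.

Yes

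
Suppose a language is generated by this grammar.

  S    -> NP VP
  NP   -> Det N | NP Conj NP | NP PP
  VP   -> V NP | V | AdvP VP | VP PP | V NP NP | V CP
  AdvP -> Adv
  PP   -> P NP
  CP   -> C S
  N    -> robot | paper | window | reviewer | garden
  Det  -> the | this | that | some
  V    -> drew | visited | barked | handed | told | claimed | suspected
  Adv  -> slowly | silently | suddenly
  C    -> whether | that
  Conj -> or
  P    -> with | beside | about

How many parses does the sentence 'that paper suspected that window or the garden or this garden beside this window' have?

7

Two of the 7 distinct bracketings:
[S [NP [Det that] [N paper]] [VP [V suspected] [NP [NP [Det that] [N window]] [Conj or] [NP [NP [Det the] [N garden]] [Conj or] [NP [NP [Det this] [N garden]] [PP [P beside] [NP [Det this] [N window]]]]]]]]
[S [NP [Det that] [N paper]] [VP [V suspected] [NP [NP [Det that] [N window]] [Conj or] [NP [NP [NP [Det the] [N garden]] [Conj or] [NP [Det this] [N garden]]] [PP [P beside] [NP [Det this] [N window]]]]]]]
The trees differ in how a recursive rule is bracketed over the same span.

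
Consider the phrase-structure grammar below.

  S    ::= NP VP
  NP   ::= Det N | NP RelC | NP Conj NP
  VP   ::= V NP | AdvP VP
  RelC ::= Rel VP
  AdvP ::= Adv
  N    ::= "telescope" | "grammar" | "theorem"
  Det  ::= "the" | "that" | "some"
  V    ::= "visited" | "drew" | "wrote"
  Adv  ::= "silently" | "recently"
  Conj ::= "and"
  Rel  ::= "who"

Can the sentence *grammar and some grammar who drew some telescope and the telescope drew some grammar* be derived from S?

Ungrammatical

For S → NP VP, no prefix of the string parses as an NP.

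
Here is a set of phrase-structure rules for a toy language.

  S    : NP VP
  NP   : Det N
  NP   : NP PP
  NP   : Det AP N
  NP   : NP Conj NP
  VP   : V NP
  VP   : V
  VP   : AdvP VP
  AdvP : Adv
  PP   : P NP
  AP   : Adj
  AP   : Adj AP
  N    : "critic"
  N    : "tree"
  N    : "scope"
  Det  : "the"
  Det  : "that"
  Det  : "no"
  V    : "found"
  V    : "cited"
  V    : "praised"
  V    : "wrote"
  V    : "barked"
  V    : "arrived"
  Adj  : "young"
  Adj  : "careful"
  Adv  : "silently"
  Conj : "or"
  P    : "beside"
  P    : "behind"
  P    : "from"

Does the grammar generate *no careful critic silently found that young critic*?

Grammatical

[S [NP [Det no] [AP [Adj careful]] [N critic]] [VP [AdvP [Adv silently]] [VP [V found] [NP [Det that] [AP [Adj young]] [N critic]]]]]
Every word is introduced by a lexical rule and the phrasal rules combine the resulting categories into a single S.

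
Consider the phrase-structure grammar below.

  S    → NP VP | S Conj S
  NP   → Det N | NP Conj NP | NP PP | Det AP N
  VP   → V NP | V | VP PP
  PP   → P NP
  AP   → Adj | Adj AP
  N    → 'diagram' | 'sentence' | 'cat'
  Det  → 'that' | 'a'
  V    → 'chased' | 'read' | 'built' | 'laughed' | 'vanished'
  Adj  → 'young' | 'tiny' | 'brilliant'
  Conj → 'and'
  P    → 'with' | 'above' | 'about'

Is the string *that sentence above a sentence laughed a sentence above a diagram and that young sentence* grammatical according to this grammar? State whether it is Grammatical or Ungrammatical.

Grammatical

S
  NP
    NP
      Det: that
      N: sentence
    PP
      P: above
      NP
        Det: a
        N: sentence
  VP
    V: laughed
    NP
      NP
        NP
          Det: a
          N: sentence
        PP
          P: above
          NP
            Det: a
            N: diagram
      Conj: and
      NP
        Det: that
        AP
          Adj: young
        N: sentence
Each bracket corresponds to one application of a listed rule, so the string is derivable from S.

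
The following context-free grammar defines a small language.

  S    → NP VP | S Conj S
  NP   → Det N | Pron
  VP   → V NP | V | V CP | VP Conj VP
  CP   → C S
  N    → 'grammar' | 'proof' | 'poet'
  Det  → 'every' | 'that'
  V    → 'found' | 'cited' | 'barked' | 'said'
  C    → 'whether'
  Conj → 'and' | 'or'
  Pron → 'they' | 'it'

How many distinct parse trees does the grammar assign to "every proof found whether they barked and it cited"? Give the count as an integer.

The two bracketings:
[S [NP [Det every] [N proof]] [VP [V found] [CP [C whether] [S [S [NP [Pron they]] [VP [V barked]]] [Conj and] [S [NP [Pron it]] [VP [V cited]]]]]]]
[S [S [NP [Det every] [N proof]] [VP [V found] [CP [C whether] [S [NP [Pron they]] [VP [V barked]]]]]] [Conj and] [S [NP [Pron it]] [VP [V cited]]]]
The trees differ in how a recursive rule is bracketed over the same span.

2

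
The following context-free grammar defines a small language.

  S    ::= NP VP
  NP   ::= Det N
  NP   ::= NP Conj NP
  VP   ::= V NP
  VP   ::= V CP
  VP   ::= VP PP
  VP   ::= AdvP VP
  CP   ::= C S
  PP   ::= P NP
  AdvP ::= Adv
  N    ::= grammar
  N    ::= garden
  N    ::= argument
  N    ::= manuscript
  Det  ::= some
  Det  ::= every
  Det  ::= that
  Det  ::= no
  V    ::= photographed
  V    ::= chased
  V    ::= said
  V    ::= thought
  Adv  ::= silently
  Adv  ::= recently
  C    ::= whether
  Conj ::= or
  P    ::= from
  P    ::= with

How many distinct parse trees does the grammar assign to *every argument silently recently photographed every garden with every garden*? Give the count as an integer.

3

Two of the 3 distinct bracketings:
[S [NP [Det every] [N argument]] [VP [VP [AdvP [Adv silently]] [VP [AdvP [Adv recently]] [VP [V photographed] [NP [Det every] [N garden]]]]] [PP [P with] [NP [Det every] [N garden]]]]]
[S [NP [Det every] [N argument]] [VP [AdvP [Adv silently]] [VP [VP [AdvP [Adv recently]] [VP [V photographed] [NP [Det every] [N garden]]]] [PP [P with] [NP [Det every] [N garden]]]]]]
The trees differ in how a recursive rule is bracketed over the same span.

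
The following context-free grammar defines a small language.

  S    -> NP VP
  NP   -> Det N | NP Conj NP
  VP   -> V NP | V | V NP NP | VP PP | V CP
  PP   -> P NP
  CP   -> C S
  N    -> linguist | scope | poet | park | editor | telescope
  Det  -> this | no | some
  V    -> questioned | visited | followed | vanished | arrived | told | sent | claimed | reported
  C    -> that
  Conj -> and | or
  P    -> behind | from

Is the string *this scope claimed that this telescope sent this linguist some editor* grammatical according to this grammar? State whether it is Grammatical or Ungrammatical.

[S [NP [Det this] [N scope]] [VP [V claimed] [CP [C that] [S [NP [Det this] [N telescope]] [VP [V sent] [NP [Det this] [N linguist]] [NP [Det some] [N editor]]]]]]]
The bracketing above is licensed at every node by one of the given productions, with S at the root.

Grammatical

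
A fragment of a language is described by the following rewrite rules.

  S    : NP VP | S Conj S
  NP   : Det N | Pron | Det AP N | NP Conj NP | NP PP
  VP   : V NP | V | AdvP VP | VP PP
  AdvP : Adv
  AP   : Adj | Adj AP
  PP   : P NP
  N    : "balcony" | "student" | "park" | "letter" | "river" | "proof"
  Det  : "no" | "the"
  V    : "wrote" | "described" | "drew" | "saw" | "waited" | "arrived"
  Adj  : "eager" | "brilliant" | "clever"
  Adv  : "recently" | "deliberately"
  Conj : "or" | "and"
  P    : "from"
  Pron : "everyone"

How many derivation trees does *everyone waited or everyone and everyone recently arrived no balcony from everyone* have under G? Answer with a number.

Two of the 3 distinct bracketings:
[S [S [NP [Pron everyone]] [VP [V waited]]] [Conj or] [S [NP [NP [Pron everyone]] [Conj and] [NP [Pron everyone]]] [VP [AdvP [Adv recently]] [VP [V arrived] [NP [NP [Det no] [N balcony]] [PP [P from] [NP [Pron everyone]]]]]]]]
[S [S [NP [Pron everyone]] [VP [V waited]]] [Conj or] [S [NP [NP [Pron everyone]] [Conj and] [NP [Pron everyone]]] [VP [AdvP [Adv recently]] [VP [VP [V arrived] [NP [Det no] [N balcony]]] [PP [P from] [NP [Pron everyone]]]]]]]
The difference turns on whether NP → NP PP is used at the relevant span, versus an alternative expansion of NP.

3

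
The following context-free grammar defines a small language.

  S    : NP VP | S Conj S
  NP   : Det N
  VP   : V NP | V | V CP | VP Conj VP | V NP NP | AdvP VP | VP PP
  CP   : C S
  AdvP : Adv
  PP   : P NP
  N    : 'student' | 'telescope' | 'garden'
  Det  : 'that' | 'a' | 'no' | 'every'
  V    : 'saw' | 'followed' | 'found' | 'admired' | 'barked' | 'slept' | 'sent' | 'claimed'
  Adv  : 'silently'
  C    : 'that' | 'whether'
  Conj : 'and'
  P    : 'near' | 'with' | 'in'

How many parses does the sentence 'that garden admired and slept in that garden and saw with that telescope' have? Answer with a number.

Two of the 7 distinct bracketings:
[S [NP [Det that] [N garden]] [VP [VP [V admired]] [Conj and] [VP [VP [VP [V slept]] [PP [P in] [NP [Det that] [N garden]]]] [Conj and] [VP [VP [V saw]] [PP [P with] [NP [Det that] [N telescope]]]]]]]
[S [NP [Det that] [N garden]] [VP [VP [V admired]] [Conj and] [VP [VP [VP [VP [V slept]] [PP [P in] [NP [Det that] [N garden]]]] [Conj and] [VP [V saw]]] [PP [P with] [NP [Det that] [N telescope]]]]]]
The trees differ in how a recursive rule is bracketed over the same span.

7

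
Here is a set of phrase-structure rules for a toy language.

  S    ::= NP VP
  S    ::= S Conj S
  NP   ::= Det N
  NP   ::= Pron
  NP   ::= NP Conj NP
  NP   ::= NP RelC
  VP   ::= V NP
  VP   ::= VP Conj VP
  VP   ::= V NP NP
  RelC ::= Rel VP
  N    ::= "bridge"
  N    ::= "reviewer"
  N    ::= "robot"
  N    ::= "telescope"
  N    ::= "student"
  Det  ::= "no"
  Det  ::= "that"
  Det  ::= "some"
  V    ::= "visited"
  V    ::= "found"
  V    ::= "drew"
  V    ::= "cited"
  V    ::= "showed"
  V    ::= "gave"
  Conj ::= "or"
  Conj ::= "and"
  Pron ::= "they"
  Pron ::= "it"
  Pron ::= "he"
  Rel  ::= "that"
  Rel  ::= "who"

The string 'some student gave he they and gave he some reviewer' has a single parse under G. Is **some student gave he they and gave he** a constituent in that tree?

[S [NP [Det some] [N student]] [VP [VP [V gave] [NP [Pron he]] [NP [Pron they]]] [Conj and] [VP [V gave] [NP [Pron he]] [NP [Det some] [N reviewer]]]]]
The smallest constituent containing 'some student gave he they and gave he' is the S spanning 'some student gave he they and gave he some reviewer'; no single node in the tree dominates exactly the given words.

No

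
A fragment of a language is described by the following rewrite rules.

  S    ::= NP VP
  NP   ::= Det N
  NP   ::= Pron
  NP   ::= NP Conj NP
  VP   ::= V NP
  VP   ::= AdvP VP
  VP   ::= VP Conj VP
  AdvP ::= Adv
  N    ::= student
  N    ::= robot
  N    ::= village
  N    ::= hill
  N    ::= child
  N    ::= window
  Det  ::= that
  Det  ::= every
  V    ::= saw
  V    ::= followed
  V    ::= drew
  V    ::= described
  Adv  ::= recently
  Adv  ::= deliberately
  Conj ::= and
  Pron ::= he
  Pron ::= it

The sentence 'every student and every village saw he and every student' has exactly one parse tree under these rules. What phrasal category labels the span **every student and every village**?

S
  NP
    NP
      Det: every
      N: student
    Conj: and
    NP
      Det: every
      N: village
  VP
    V: saw
    NP
      NP
        Pron: he
      Conj: and
      NP
        Det: every
        N: student
The span 'every student and every village' is the NP node built by NP → NP Conj NP.

NP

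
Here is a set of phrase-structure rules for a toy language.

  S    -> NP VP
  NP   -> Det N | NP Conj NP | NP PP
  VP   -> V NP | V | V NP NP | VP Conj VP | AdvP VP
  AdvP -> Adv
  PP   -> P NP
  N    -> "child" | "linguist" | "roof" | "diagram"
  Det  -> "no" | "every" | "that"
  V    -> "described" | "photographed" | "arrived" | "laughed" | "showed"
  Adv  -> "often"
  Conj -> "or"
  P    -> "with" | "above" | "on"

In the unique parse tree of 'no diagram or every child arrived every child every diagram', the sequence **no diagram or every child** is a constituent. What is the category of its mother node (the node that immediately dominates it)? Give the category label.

S

[S [NP [NP [Det no] [N diagram]] [Conj or] [NP [Det every] [N child]]] [VP [V arrived] [NP [Det every] [N child]] [NP [Det every] [N diagram]]]]
The span 'no diagram or every child' is the NP node built by NP → NP Conj NP.
Its mother is the S built by S → NP VP.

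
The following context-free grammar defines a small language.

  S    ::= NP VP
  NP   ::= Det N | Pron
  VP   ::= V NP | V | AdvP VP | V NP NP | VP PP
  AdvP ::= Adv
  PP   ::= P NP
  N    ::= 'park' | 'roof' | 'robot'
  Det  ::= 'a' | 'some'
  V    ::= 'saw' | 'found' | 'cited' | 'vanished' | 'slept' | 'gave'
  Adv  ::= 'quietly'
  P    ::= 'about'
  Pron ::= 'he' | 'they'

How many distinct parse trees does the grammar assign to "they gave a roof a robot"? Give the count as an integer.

[S [NP [Pron they]] [VP [V gave] [NP [Det a] [N roof]] [NP [Det a] [N robot]]]]
No rule offers an alternative attachment or grouping for any span, so this is the only derivation.

1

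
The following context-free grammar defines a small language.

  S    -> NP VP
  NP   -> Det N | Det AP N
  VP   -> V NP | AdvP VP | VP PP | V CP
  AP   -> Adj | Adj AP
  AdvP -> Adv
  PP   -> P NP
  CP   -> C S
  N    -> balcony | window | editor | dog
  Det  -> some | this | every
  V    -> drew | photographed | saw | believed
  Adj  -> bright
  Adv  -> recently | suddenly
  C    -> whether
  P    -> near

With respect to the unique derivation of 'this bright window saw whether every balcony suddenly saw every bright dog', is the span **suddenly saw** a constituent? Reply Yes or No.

[S [NP [Det this] [AP [Adj bright]] [N window]] [VP [V saw] [CP [C whether] [S [NP [Det every] [N balcony]] [VP [AdvP [Adv suddenly]] [VP [V saw] [NP [Det every] [AP [Adj bright]] [N dog]]]]]]]]
The smallest constituent containing 'suddenly saw' is the VP spanning 'suddenly saw every bright dog'; no single node in the tree dominates exactly the given words.

No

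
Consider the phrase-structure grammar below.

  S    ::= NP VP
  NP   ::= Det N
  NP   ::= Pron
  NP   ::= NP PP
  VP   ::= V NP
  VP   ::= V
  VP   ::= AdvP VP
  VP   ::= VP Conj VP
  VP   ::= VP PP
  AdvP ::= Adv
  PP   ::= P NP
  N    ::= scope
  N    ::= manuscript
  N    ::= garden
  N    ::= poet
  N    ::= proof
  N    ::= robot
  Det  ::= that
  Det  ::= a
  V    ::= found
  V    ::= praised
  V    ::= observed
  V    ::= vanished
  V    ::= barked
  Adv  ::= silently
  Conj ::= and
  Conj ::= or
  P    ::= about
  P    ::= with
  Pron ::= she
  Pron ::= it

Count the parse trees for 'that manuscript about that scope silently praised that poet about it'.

Two of the 3 distinct bracketings:
[S [NP [NP [Det that] [N manuscript]] [PP [P about] [NP [Det that] [N scope]]]] [VP [AdvP [Adv silently]] [VP [V praised] [NP [NP [Det that] [N poet]] [PP [P about] [NP [Pron it]]]]]]]
[S [NP [NP [Det that] [N manuscript]] [PP [P about] [NP [Det that] [N scope]]]] [VP [AdvP [Adv silently]] [VP [VP [V praised] [NP [Det that] [N poet]]] [PP [P about] [NP [Pron it]]]]]]
The difference turns on whether VP → VP PP is used at the relevant span, versus an alternative expansion of VP.

3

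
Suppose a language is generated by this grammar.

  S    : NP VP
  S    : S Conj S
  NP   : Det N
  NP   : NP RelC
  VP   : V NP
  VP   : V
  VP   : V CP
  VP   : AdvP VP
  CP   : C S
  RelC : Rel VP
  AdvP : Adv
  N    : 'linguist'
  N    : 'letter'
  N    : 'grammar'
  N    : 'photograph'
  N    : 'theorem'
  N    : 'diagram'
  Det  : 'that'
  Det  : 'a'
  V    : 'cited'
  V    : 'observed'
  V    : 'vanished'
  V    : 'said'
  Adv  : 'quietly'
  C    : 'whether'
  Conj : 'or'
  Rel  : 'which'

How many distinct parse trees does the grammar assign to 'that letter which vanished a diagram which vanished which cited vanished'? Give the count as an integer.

Two of the 3 distinct bracketings:
[S [NP [NP [Det that] [N letter]] [RelC [Rel which] [VP [V vanished] [NP [NP [NP [Det a] [N diagram]] [RelC [Rel which] [VP [V vanished]]]] [RelC [Rel which] [VP [V cited]]]]]]] [VP [V vanished]]]
[S [NP [NP [NP [Det that] [N letter]] [RelC [Rel which] [VP [V vanished] [NP [NP [Det a] [N diagram]] [RelC [Rel which] [VP [V vanished]]]]]]] [RelC [Rel which] [VP [V cited]]]] [VP [V vanished]]]
The trees differ in how a recursive rule is bracketed over the same span.

3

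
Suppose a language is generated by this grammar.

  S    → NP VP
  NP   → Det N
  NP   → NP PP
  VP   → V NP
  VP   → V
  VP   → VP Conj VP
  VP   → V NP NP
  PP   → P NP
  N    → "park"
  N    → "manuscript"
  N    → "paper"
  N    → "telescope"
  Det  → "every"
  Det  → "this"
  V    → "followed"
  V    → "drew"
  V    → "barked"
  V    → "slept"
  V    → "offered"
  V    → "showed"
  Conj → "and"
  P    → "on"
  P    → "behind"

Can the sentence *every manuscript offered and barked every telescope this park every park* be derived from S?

For S → NP VP, the only prefix that parses as NP is 'every manuscript', but the remainder 'offered and barked every telescope this park every park' is not a VP under these rules.

Ungrammatical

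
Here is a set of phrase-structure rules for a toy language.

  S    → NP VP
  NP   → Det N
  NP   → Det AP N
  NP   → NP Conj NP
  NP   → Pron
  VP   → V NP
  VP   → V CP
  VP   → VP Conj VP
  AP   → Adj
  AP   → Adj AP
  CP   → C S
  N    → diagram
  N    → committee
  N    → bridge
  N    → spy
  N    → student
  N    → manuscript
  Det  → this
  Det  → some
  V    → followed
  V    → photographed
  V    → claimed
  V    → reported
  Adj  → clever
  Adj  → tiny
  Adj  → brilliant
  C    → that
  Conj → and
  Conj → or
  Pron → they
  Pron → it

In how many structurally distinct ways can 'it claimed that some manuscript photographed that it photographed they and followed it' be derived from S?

3

Two of the 3 distinct bracketings:
[S [NP [Pron it]] [VP [V claimed] [CP [C that] [S [NP [Det some] [N manuscript]] [VP [V photographed] [CP [C that] [S [NP [Pron it]] [VP [VP [V photographed] [NP [Pron they]]] [Conj and] [VP [V followed] [NP [Pron it]]]]]]]]]]]
[S [NP [Pron it]] [VP [V claimed] [CP [C that] [S [NP [Det some] [N manuscript]] [VP [VP [V photographed] [CP [C that] [S [NP [Pron it]] [VP [V photographed] [NP [Pron they]]]]]] [Conj and] [VP [V followed] [NP [Pron it]]]]]]]]
The trees differ in how a recursive rule is bracketed over the same span.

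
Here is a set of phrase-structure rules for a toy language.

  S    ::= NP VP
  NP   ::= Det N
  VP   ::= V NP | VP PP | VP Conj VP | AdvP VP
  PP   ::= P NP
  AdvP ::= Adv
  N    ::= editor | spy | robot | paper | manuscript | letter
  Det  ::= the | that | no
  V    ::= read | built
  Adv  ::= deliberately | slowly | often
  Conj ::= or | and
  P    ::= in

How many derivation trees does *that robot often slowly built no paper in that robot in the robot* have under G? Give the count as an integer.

6

Two of the 6 distinct bracketings:
[S [NP [Det that] [N robot]] [VP [VP [VP [AdvP [Adv often]] [VP [AdvP [Adv slowly]] [VP [V built] [NP [Det no] [N paper]]]]] [PP [P in] [NP [Det that] [N robot]]]] [PP [P in] [NP [Det the] [N robot]]]]]
[S [NP [Det that] [N robot]] [VP [VP [AdvP [Adv often]] [VP [VP [AdvP [Adv slowly]] [VP [V built] [NP [Det no] [N paper]]]] [PP [P in] [NP [Det that] [N robot]]]]] [PP [P in] [NP [Det the] [N robot]]]]]
The trees differ in how a recursive rule is bracketed over the same span.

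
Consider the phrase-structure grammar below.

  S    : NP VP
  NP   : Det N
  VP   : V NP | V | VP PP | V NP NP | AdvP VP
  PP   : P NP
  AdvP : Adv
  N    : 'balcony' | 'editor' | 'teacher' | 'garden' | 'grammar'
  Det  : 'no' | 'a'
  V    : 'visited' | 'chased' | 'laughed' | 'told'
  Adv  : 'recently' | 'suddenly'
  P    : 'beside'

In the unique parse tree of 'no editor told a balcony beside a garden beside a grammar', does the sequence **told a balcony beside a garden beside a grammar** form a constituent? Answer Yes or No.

[S [NP [Det no] [N editor]] [VP [VP [VP [V told] [NP [Det a] [N balcony]]] [PP [P beside] [NP [Det a] [N garden]]]] [PP [P beside] [NP [Det a] [N grammar]]]]]
The words 'told a balcony beside a garden beside a grammar' are exhaustively dominated by a single VP node (built by VP → VP PP), so they form a constituent.

Yes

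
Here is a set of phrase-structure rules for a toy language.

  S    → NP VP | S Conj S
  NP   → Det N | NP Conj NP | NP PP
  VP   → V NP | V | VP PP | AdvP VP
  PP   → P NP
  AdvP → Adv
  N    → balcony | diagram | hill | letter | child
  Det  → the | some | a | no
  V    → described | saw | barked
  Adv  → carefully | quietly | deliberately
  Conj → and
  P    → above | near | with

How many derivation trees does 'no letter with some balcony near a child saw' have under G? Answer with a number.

2

The two bracketings:
[S [NP [NP [Det no] [N letter]] [PP [P with] [NP [NP [Det some] [N balcony]] [PP [P near] [NP [Det a] [N child]]]]]] [VP [V saw]]]
[S [NP [NP [NP [Det no] [N letter]] [PP [P with] [NP [Det some] [N balcony]]]] [PP [P near] [NP [Det a] [N child]]]] [VP [V saw]]]
The trees differ in how a recursive rule is bracketed over the same span.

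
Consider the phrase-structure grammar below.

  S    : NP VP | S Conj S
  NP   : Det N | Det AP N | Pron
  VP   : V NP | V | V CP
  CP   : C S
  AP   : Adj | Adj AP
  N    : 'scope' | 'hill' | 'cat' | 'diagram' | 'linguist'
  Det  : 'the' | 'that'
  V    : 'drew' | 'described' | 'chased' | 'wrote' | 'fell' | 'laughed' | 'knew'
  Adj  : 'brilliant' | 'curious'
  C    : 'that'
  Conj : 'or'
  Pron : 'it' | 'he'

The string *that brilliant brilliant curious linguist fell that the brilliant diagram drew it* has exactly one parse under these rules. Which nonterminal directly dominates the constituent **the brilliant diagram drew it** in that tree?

S
  NP
    Det: that
    AP
      Adj: brilliant
      AP
        Adj: brilliant
        AP
          Adj: curious
    N: linguist
  VP
    V: fell
    CP
      C: that
      S
        NP
          Det: the
          AP
            Adj: brilliant
          N: diagram
        VP
          V: drew
          NP
            Pron: it
The span 'the brilliant diagram drew it' is the S node built by S → NP VP.
Its mother is the CP built by CP → C S.

CP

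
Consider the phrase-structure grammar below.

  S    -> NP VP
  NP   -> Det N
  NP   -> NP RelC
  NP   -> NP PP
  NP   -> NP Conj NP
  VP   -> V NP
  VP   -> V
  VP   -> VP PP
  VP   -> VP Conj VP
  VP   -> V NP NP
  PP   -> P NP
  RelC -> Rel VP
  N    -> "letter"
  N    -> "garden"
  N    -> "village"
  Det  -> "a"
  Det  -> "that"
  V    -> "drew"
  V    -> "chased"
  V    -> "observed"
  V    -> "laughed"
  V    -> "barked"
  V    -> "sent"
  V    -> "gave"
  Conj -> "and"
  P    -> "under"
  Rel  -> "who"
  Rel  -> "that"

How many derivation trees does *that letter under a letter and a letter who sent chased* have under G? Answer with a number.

5

Two of the 5 distinct bracketings:
[S [NP [NP [NP [Det that] [N letter]] [PP [P under] [NP [NP [Det a] [N letter]] [Conj and] [NP [Det a] [N letter]]]]] [RelC [Rel who] [VP [V sent]]]] [VP [V chased]]]
[S [NP [NP [NP [NP [Det that] [N letter]] [PP [P under] [NP [Det a] [N letter]]]] [Conj and] [NP [Det a] [N letter]]] [RelC [Rel who] [VP [V sent]]]] [VP [V chased]]]
The trees differ in how a recursive rule is bracketed over the same span.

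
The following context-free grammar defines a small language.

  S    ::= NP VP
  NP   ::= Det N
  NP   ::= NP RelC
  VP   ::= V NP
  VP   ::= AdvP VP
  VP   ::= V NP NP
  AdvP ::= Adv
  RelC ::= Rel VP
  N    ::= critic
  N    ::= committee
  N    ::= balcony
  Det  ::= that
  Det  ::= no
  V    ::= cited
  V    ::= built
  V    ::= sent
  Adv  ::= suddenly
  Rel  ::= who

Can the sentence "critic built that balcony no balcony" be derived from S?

Ungrammatical

For S → NP VP, no prefix of the string parses as an NP.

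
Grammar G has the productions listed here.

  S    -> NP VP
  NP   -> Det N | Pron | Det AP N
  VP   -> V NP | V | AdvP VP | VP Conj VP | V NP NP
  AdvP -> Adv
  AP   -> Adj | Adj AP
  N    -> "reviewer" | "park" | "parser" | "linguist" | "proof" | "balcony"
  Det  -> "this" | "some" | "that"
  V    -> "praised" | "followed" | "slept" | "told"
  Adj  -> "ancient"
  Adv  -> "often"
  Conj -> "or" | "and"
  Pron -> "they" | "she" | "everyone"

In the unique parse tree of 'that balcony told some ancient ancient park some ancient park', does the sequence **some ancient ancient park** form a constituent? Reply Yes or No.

Yes

[S [NP [Det that] [N balcony]] [VP [V told] [NP [Det some] [AP [Adj ancient] [AP [Adj ancient]]] [N park]] [NP [Det some] [AP [Adj ancient]] [N park]]]]
The words 'some ancient ancient park' are exhaustively dominated by a single NP node (built by NP → Det AP N), so they form a constituent.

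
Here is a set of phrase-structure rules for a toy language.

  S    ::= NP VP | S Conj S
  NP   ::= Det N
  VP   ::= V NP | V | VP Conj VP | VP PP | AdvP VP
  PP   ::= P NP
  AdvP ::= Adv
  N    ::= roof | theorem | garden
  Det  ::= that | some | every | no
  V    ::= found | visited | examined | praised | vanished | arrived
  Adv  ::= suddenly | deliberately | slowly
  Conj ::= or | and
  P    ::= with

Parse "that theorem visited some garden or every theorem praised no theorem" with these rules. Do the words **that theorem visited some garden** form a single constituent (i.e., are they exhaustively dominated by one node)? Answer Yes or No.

[S [S [NP [Det that] [N theorem]] [VP [V visited] [NP [Det some] [N garden]]]] [Conj or] [S [NP [Det every] [N theorem]] [VP [V praised] [NP [Det no] [N theorem]]]]]
The words 'that theorem visited some garden' are exhaustively dominated by a single S node (built by S → NP VP), so they form a constituent.

Yes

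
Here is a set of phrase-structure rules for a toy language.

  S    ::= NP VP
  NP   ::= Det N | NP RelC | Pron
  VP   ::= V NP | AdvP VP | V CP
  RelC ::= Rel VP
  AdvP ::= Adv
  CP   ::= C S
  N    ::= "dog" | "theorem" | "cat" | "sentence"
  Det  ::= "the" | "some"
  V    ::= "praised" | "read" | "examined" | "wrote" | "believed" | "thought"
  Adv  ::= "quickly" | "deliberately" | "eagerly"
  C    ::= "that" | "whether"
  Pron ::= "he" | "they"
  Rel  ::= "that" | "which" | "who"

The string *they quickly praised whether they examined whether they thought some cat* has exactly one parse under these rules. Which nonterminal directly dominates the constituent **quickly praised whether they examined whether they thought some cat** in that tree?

S

S
  NP
    Pron: they
  VP
    AdvP
      Adv: quickly
    VP
      V: praised
      CP
        C: whether
        S
          NP
            Pron: they
          VP
            V: examined
            CP
              C: whether
              S
                NP
                  Pron: they
                VP
                  V: thought
                  NP
                    Det: some
                    N: cat
The span 'quickly praised whether they examined whether they thought some cat' is the VP node built by VP → AdvP VP.
Its mother is the S built by S → NP VP.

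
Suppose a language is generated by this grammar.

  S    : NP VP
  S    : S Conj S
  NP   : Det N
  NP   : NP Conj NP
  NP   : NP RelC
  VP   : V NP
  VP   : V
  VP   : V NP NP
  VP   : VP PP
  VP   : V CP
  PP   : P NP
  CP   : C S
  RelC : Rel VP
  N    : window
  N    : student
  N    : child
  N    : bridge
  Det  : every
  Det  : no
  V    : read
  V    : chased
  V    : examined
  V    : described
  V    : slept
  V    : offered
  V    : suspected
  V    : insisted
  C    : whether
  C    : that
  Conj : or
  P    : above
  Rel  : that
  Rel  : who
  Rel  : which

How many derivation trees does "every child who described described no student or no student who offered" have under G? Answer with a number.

2

The two bracketings:
[S [NP [NP [Det every] [N child]] [RelC [Rel who] [VP [V described]]]] [VP [V described] [NP [NP [Det no] [N student]] [Conj or] [NP [NP [Det no] [N student]] [RelC [Rel who] [VP [V offered]]]]]]]
[S [NP [NP [Det every] [N child]] [RelC [Rel who] [VP [V described]]]] [VP [V described] [NP [NP [NP [Det no] [N student]] [Conj or] [NP [Det no] [N student]]] [RelC [Rel who] [VP [V offered]]]]]]
The trees differ in how a recursive rule is bracketed over the same span.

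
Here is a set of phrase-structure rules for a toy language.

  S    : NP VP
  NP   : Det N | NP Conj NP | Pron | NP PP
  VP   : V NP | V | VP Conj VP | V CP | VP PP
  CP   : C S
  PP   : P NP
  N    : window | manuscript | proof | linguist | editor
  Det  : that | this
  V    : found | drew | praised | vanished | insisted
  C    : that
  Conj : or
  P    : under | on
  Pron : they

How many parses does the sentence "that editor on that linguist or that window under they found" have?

Two of the 5 distinct bracketings:
[S [NP [NP [NP [Det that] [N editor]] [PP [P on] [NP [Det that] [N linguist]]]] [Conj or] [NP [NP [Det that] [N window]] [PP [P under] [NP [Pron they]]]]] [VP [V found]]]
[S [NP [NP [Det that] [N editor]] [PP [P on] [NP [NP [Det that] [N linguist]] [Conj or] [NP [NP [Det that] [N window]] [PP [P under] [NP [Pron they]]]]]]] [VP [V found]]]
The trees differ in how a recursive rule is bracketed over the same span.

5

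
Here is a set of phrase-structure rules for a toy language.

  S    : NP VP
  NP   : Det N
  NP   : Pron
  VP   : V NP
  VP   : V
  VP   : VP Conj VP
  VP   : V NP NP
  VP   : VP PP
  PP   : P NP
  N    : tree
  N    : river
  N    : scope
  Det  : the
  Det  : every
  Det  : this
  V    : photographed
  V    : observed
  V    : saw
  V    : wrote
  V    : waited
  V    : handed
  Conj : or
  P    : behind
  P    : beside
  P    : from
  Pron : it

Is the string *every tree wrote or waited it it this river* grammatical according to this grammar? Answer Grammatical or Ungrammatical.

Ungrammatical

For S → NP VP, the only prefix that parses as NP is 'every tree', but the remainder 'wrote or waited it it this river' is not a VP under these rules.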